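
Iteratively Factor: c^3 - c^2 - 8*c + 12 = (c - 2)*(c^2 + c - 6) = (c - 2)^2*(c + 3)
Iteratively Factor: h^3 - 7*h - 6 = (h - 3)*(h^2 + 3*h + 2) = (h - 3)*(h + 1)*(h + 2)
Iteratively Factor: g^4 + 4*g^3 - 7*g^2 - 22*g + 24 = (g + 3)*(g^3 + g^2 - 10*g + 8) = (g - 1)*(g + 3)*(g^2 + 2*g - 8) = (g - 1)*(g + 3)*(g + 4)*(g - 2)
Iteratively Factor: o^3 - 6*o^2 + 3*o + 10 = (o - 2)*(o^2 - 4*o - 5) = (o - 5)*(o - 2)*(o + 1)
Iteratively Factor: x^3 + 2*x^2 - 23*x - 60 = (x + 4)*(x^2 - 2*x - 15) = (x + 3)*(x + 4)*(x - 5)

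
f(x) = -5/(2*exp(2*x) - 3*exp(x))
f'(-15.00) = -5448362.29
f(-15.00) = 5448363.40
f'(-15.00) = -5448362.29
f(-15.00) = 5448363.40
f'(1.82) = 0.20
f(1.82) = -0.09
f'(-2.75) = -26.02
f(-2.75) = 27.23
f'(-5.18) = -296.13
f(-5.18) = 297.25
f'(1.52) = 0.44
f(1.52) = -0.18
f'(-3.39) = -49.42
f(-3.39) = 50.58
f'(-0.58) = -1.92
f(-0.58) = 4.75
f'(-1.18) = -5.06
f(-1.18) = 6.82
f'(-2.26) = -15.88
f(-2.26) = 17.17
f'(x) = -5*(-4*exp(2*x) + 3*exp(x))/(2*exp(2*x) - 3*exp(x))^2 = 5*(4*exp(x) - 3)*exp(-x)/(2*exp(x) - 3)^2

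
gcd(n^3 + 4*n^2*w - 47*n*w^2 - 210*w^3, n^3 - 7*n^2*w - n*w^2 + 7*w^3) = -n + 7*w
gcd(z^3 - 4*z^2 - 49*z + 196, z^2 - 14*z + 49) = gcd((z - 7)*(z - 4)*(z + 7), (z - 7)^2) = z - 7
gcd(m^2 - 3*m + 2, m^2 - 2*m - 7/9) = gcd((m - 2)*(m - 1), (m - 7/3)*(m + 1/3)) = 1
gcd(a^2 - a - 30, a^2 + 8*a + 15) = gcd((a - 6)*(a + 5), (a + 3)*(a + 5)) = a + 5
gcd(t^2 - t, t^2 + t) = t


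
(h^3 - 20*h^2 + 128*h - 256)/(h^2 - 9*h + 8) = (h^2 - 12*h + 32)/(h - 1)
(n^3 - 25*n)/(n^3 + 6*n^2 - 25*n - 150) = n/(n + 6)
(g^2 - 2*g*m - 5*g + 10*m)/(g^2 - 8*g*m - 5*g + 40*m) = (g - 2*m)/(g - 8*m)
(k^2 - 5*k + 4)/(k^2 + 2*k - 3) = (k - 4)/(k + 3)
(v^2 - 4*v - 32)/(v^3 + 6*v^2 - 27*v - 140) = (v - 8)/(v^2 + 2*v - 35)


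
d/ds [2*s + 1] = 2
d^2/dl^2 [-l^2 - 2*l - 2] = -2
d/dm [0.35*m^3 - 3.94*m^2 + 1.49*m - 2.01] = 1.05*m^2 - 7.88*m + 1.49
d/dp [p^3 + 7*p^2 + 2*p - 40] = 3*p^2 + 14*p + 2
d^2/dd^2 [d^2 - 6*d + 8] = 2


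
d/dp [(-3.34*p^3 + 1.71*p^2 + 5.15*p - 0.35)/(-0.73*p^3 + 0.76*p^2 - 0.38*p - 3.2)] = (-1.2901*p^4 + 10.0574*p^3 + 26.7337*p^2 - 10.412*p - 16.613)/(0.5329*p^6 - 1.1096*p^5 + 1.1324*p^4 + 4.0944*p^3 - 4.7196*p^2 + 2.432*p + 10.24)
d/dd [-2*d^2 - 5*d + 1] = -4*d - 5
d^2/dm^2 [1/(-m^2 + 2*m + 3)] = 2*(-m^2 + 2*m + 4*(m - 1)^2 + 3)/(-m^2 + 2*m + 3)^3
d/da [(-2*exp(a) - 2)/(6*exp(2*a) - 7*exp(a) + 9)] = 2*((exp(a) + 1)*(12*exp(a) - 7) - 6*exp(2*a) + 7*exp(a) - 9)*exp(a)/(6*exp(2*a) - 7*exp(a) + 9)^2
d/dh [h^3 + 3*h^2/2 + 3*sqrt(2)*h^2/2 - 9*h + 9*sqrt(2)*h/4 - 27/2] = 3*h^2 + 3*h + 3*sqrt(2)*h - 9 + 9*sqrt(2)/4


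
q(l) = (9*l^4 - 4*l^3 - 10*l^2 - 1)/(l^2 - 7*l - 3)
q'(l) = (7 - 2*l)*(9*l^4 - 4*l^3 - 10*l^2 - 1)/(l^2 - 7*l - 3)^2 + (36*l^3 - 12*l^2 - 20*l)/(l^2 - 7*l - 3)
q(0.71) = 0.69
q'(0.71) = 0.47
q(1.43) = -0.41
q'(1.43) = -4.60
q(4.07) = -136.23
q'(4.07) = -154.25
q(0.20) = 0.33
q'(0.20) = 0.47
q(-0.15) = 0.63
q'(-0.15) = -3.72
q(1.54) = -0.99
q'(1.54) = -5.99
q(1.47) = -0.60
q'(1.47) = -5.08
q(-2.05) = 9.67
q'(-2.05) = -13.65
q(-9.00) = 433.72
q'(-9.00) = -114.84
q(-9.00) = 433.72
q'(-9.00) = -114.84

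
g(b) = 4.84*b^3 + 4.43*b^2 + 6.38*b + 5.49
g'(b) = 14.52*b^2 + 8.86*b + 6.38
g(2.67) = 146.23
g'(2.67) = 133.55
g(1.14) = 25.69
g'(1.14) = 35.35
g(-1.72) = -17.01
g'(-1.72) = 34.10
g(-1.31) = -6.15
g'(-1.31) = 19.69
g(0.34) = 8.36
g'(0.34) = 11.07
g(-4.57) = -393.10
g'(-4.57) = 269.14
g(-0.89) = -0.09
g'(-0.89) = 10.00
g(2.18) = 90.60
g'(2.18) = 94.70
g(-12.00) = -7796.67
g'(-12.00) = 1990.94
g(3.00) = 195.18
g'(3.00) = 163.64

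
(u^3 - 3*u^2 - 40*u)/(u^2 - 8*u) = u + 5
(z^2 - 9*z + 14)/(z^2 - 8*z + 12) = (z - 7)/(z - 6)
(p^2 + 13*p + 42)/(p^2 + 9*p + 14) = (p + 6)/(p + 2)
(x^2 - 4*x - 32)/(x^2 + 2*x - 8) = (x - 8)/(x - 2)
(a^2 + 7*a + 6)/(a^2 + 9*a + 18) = (a + 1)/(a + 3)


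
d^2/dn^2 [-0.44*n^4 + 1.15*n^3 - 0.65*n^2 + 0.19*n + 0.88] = -5.28*n^2 + 6.9*n - 1.3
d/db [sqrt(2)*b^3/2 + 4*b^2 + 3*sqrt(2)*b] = 3*sqrt(2)*b^2/2 + 8*b + 3*sqrt(2)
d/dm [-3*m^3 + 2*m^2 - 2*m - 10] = -9*m^2 + 4*m - 2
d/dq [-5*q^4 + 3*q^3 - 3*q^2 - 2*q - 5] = -20*q^3 + 9*q^2 - 6*q - 2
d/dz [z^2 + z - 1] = 2*z + 1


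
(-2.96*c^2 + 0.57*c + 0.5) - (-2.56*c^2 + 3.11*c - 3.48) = -0.4*c^2 - 2.54*c + 3.98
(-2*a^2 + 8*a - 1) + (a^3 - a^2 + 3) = a^3 - 3*a^2 + 8*a + 2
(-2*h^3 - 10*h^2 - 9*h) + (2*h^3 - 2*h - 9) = -10*h^2 - 11*h - 9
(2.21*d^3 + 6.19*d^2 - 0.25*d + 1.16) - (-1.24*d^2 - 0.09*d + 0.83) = 2.21*d^3 + 7.43*d^2 - 0.16*d + 0.33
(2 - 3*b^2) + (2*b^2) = 2 - b^2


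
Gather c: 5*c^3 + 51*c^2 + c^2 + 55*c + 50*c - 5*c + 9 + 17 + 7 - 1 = 5*c^3 + 52*c^2 + 100*c + 32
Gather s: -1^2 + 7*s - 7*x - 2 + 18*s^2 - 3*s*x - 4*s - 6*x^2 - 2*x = 18*s^2 + s*(3 - 3*x) - 6*x^2 - 9*x - 3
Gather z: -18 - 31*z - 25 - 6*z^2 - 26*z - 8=-6*z^2 - 57*z - 51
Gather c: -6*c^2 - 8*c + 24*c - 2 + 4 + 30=-6*c^2 + 16*c + 32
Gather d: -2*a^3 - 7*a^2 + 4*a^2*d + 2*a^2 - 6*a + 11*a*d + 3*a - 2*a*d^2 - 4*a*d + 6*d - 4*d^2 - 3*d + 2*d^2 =-2*a^3 - 5*a^2 - 3*a + d^2*(-2*a - 2) + d*(4*a^2 + 7*a + 3)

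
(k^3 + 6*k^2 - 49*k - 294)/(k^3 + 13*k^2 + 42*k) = (k - 7)/k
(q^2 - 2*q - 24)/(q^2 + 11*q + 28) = (q - 6)/(q + 7)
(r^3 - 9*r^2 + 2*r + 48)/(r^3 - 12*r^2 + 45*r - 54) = (r^2 - 6*r - 16)/(r^2 - 9*r + 18)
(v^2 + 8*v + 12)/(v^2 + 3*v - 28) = (v^2 + 8*v + 12)/(v^2 + 3*v - 28)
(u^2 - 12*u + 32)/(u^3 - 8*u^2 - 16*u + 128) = 1/(u + 4)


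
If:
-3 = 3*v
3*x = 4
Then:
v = -1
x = 4/3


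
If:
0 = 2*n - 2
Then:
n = 1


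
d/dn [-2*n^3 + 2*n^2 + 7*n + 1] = -6*n^2 + 4*n + 7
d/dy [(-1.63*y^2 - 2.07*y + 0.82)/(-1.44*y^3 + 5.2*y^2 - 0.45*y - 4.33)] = (-2.3472*y^4 - 5.9616*y^3 + 15.0399*y^2 + 5.5878*y + 9.3321)/(2.0736*y^6 - 14.976*y^5 + 28.336*y^4 + 7.7904*y^3 - 44.8295*y^2 + 3.897*y + 18.7489)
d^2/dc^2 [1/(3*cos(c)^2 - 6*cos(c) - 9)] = (4*sin(c)^2/3 + 2*cos(c) - 6)*sin(c)^2/(sin(c)^2 + 2*cos(c) + 2)^3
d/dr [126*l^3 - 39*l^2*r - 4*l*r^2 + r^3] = -39*l^2 - 8*l*r + 3*r^2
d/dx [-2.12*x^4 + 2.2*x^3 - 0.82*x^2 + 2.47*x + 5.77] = -8.48*x^3 + 6.6*x^2 - 1.64*x + 2.47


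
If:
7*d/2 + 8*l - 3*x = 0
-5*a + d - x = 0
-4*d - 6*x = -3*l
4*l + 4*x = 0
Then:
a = 0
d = 0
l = 0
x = 0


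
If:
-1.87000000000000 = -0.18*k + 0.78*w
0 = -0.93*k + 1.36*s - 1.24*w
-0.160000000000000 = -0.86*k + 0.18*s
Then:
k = -0.33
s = -2.48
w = -2.47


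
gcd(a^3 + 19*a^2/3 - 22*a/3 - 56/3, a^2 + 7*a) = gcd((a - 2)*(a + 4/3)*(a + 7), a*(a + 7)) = a + 7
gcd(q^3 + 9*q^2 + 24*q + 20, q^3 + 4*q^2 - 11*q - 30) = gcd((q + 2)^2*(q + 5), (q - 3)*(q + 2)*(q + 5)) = q^2 + 7*q + 10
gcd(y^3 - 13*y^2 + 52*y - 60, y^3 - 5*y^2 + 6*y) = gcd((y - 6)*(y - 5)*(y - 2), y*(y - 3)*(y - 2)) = y - 2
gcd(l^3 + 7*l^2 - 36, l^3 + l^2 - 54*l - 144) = l^2 + 9*l + 18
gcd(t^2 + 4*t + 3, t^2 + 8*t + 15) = t + 3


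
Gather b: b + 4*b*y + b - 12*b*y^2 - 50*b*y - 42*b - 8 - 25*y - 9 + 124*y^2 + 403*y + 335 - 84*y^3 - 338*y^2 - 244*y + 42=b*(-12*y^2 - 46*y - 40) - 84*y^3 - 214*y^2 + 134*y + 360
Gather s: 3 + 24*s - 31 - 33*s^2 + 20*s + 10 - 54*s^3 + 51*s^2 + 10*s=-54*s^3 + 18*s^2 + 54*s - 18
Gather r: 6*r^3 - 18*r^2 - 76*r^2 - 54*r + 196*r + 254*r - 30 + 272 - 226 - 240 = 6*r^3 - 94*r^2 + 396*r - 224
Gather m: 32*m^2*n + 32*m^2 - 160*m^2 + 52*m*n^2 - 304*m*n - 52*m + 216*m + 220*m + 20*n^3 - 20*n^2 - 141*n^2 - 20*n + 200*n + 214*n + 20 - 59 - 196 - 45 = m^2*(32*n - 128) + m*(52*n^2 - 304*n + 384) + 20*n^3 - 161*n^2 + 394*n - 280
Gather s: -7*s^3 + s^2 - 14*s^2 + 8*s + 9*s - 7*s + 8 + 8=-7*s^3 - 13*s^2 + 10*s + 16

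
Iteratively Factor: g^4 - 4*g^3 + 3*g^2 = (g - 3)*(g^3 - g^2) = g*(g - 3)*(g^2 - g) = g^2*(g - 3)*(g - 1)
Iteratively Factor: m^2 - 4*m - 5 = (m - 5)*(m + 1)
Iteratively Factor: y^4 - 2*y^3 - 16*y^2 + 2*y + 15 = (y - 5)*(y^3 + 3*y^2 - y - 3) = (y - 5)*(y + 1)*(y^2 + 2*y - 3) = (y - 5)*(y + 1)*(y + 3)*(y - 1)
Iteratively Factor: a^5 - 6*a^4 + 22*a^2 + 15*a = (a + 1)*(a^4 - 7*a^3 + 7*a^2 + 15*a) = a*(a + 1)*(a^3 - 7*a^2 + 7*a + 15) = a*(a - 5)*(a + 1)*(a^2 - 2*a - 3) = a*(a - 5)*(a + 1)^2*(a - 3)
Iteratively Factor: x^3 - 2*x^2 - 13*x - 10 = (x - 5)*(x^2 + 3*x + 2) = (x - 5)*(x + 2)*(x + 1)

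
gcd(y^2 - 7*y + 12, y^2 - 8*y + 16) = y - 4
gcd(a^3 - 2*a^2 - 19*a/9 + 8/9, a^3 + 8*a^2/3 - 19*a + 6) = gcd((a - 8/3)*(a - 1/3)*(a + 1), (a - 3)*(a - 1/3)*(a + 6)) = a - 1/3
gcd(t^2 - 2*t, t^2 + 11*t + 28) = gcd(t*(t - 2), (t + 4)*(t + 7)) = 1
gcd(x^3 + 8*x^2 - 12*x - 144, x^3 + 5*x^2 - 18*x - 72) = x^2 + 2*x - 24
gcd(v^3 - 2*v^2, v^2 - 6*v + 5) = 1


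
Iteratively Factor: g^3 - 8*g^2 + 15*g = (g - 5)*(g^2 - 3*g) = g*(g - 5)*(g - 3)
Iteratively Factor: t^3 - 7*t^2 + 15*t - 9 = (t - 3)*(t^2 - 4*t + 3) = (t - 3)*(t - 1)*(t - 3)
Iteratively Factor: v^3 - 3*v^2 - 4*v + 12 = (v - 3)*(v^2 - 4) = (v - 3)*(v + 2)*(v - 2)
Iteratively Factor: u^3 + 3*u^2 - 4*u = (u - 1)*(u^2 + 4*u) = (u - 1)*(u + 4)*(u)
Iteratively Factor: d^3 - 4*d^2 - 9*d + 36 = (d - 4)*(d^2 - 9) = (d - 4)*(d + 3)*(d - 3)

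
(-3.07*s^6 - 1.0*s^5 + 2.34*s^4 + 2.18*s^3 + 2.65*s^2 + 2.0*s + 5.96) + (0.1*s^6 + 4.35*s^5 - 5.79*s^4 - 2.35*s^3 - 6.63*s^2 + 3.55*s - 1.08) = -2.97*s^6 + 3.35*s^5 - 3.45*s^4 - 0.17*s^3 - 3.98*s^2 + 5.55*s + 4.88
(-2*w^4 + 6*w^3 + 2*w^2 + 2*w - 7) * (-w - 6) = 2*w^5 + 6*w^4 - 38*w^3 - 14*w^2 - 5*w + 42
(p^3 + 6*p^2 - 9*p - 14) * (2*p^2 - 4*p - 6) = 2*p^5 + 8*p^4 - 48*p^3 - 28*p^2 + 110*p + 84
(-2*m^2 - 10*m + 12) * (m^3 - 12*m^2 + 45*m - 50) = -2*m^5 + 14*m^4 + 42*m^3 - 494*m^2 + 1040*m - 600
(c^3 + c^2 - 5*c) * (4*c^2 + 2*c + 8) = 4*c^5 + 6*c^4 - 10*c^3 - 2*c^2 - 40*c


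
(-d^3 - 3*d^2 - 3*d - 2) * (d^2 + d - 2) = -d^5 - 4*d^4 - 4*d^3 + d^2 + 4*d + 4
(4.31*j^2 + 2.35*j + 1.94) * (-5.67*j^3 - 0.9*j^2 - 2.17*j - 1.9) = -24.4377*j^5 - 17.2035*j^4 - 22.4675*j^3 - 15.0345*j^2 - 8.6748*j - 3.686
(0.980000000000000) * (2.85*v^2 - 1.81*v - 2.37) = 2.793*v^2 - 1.7738*v - 2.3226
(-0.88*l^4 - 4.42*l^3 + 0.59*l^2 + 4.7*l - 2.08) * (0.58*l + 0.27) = -0.5104*l^5 - 2.8012*l^4 - 0.8512*l^3 + 2.8853*l^2 + 0.0626000000000002*l - 0.5616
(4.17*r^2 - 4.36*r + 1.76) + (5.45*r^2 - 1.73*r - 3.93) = 9.62*r^2 - 6.09*r - 2.17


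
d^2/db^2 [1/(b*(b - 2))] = 2*(b^2 + b*(b - 2) + (b - 2)^2)/(b^3*(b - 2)^3)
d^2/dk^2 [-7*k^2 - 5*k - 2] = -14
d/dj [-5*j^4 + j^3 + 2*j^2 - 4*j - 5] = -20*j^3 + 3*j^2 + 4*j - 4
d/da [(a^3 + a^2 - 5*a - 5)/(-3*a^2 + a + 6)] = (-3*a^4 + 2*a^3 + 4*a^2 - 18*a - 25)/(9*a^4 - 6*a^3 - 35*a^2 + 12*a + 36)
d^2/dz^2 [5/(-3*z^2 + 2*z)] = 10*(3*z*(3*z - 2) - 4*(3*z - 1)^2)/(z^3*(3*z - 2)^3)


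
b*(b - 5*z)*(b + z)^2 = b^4 - 3*b^3*z - 9*b^2*z^2 - 5*b*z^3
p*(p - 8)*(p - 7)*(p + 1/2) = p^4 - 29*p^3/2 + 97*p^2/2 + 28*p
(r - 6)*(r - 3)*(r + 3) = r^3 - 6*r^2 - 9*r + 54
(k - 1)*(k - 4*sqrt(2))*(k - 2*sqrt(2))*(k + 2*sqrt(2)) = k^4 - 4*sqrt(2)*k^3 - k^3 - 8*k^2 + 4*sqrt(2)*k^2 + 8*k + 32*sqrt(2)*k - 32*sqrt(2)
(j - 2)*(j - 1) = j^2 - 3*j + 2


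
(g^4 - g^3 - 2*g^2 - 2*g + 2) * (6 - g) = -g^5 + 7*g^4 - 4*g^3 - 10*g^2 - 14*g + 12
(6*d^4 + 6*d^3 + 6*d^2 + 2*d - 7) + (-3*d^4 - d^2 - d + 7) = 3*d^4 + 6*d^3 + 5*d^2 + d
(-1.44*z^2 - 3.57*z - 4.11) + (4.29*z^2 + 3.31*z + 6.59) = 2.85*z^2 - 0.26*z + 2.48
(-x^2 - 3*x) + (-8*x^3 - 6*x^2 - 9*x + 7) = -8*x^3 - 7*x^2 - 12*x + 7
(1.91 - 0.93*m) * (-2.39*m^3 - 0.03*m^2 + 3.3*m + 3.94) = 2.2227*m^4 - 4.537*m^3 - 3.1263*m^2 + 2.6388*m + 7.5254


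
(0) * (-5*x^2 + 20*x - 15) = 0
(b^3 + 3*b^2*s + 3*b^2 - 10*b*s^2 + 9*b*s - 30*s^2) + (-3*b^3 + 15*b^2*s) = -2*b^3 + 18*b^2*s + 3*b^2 - 10*b*s^2 + 9*b*s - 30*s^2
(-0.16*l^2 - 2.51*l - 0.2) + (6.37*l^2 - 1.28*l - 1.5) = 6.21*l^2 - 3.79*l - 1.7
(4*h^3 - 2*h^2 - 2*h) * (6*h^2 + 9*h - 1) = 24*h^5 + 24*h^4 - 34*h^3 - 16*h^2 + 2*h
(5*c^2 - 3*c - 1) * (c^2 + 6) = 5*c^4 - 3*c^3 + 29*c^2 - 18*c - 6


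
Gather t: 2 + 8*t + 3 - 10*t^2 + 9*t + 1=-10*t^2 + 17*t + 6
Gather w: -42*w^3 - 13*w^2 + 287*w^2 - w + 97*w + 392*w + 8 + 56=-42*w^3 + 274*w^2 + 488*w + 64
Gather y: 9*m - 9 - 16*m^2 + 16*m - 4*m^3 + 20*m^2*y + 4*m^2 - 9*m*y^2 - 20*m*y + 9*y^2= -4*m^3 - 12*m^2 + 25*m + y^2*(9 - 9*m) + y*(20*m^2 - 20*m) - 9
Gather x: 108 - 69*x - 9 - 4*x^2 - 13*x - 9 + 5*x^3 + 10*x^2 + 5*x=5*x^3 + 6*x^2 - 77*x + 90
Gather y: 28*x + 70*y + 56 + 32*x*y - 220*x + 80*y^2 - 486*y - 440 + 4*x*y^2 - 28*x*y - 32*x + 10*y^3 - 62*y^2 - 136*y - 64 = -224*x + 10*y^3 + y^2*(4*x + 18) + y*(4*x - 552) - 448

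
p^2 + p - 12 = (p - 3)*(p + 4)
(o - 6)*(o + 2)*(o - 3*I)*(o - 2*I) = o^4 - 4*o^3 - 5*I*o^3 - 18*o^2 + 20*I*o^2 + 24*o + 60*I*o + 72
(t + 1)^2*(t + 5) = t^3 + 7*t^2 + 11*t + 5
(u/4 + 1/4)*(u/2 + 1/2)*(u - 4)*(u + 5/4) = u^4/8 - 3*u^3/32 - 19*u^2/16 - 51*u/32 - 5/8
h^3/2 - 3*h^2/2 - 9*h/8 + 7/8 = (h/2 + 1/2)*(h - 7/2)*(h - 1/2)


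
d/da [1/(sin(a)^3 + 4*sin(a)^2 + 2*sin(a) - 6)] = (-8*sin(a) + 3*cos(a)^2 - 5)*cos(a)/(sin(a)^3 + 4*sin(a)^2 + 2*sin(a) - 6)^2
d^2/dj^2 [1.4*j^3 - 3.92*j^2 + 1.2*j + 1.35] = 8.4*j - 7.84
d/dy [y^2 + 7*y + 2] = 2*y + 7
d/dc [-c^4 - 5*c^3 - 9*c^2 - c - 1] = -4*c^3 - 15*c^2 - 18*c - 1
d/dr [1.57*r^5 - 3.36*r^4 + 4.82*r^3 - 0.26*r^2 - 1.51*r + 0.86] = 7.85*r^4 - 13.44*r^3 + 14.46*r^2 - 0.52*r - 1.51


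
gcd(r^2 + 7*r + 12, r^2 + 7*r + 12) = r^2 + 7*r + 12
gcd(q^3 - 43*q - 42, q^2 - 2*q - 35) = q - 7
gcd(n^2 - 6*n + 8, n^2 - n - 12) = n - 4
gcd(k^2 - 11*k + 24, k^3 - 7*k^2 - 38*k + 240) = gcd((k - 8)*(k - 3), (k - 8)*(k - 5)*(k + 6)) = k - 8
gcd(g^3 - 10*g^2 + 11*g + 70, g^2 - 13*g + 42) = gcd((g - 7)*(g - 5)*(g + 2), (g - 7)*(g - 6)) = g - 7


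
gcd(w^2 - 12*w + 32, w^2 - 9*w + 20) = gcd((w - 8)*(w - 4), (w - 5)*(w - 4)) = w - 4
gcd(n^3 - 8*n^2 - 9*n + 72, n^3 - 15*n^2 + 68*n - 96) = n^2 - 11*n + 24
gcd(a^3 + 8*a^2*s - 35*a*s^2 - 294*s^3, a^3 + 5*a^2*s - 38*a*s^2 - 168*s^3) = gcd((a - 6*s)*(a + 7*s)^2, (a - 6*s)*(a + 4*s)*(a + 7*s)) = -a^2 - a*s + 42*s^2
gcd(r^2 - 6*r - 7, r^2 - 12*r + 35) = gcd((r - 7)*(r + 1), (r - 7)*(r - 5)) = r - 7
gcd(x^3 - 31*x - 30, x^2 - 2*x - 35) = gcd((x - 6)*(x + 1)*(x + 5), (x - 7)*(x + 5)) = x + 5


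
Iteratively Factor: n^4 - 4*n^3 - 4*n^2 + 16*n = (n)*(n^3 - 4*n^2 - 4*n + 16) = n*(n - 2)*(n^2 - 2*n - 8) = n*(n - 4)*(n - 2)*(n + 2)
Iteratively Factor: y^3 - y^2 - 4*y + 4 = (y - 1)*(y^2 - 4) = (y - 2)*(y - 1)*(y + 2)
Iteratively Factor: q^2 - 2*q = (q - 2)*(q)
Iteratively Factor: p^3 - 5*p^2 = (p)*(p^2 - 5*p) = p*(p - 5)*(p)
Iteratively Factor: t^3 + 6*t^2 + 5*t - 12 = (t + 4)*(t^2 + 2*t - 3) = (t - 1)*(t + 4)*(t + 3)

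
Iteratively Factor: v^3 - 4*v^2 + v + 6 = (v - 3)*(v^2 - v - 2) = (v - 3)*(v + 1)*(v - 2)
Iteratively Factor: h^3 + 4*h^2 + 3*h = (h + 3)*(h^2 + h) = (h + 1)*(h + 3)*(h)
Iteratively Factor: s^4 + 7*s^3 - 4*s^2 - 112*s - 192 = (s - 4)*(s^3 + 11*s^2 + 40*s + 48) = (s - 4)*(s + 3)*(s^2 + 8*s + 16) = (s - 4)*(s + 3)*(s + 4)*(s + 4)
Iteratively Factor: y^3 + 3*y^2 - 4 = (y - 1)*(y^2 + 4*y + 4) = (y - 1)*(y + 2)*(y + 2)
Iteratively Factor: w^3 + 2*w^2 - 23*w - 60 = (w - 5)*(w^2 + 7*w + 12) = (w - 5)*(w + 4)*(w + 3)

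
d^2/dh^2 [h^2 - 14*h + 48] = 2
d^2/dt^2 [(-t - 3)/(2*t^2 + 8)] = (-4*t^2*(t + 3) + 3*(t + 1)*(t^2 + 4))/(t^2 + 4)^3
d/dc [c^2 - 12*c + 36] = 2*c - 12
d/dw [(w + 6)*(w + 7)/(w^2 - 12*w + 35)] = (-25*w^2 - 14*w + 959)/(w^4 - 24*w^3 + 214*w^2 - 840*w + 1225)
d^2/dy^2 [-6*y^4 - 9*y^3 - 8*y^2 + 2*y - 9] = -72*y^2 - 54*y - 16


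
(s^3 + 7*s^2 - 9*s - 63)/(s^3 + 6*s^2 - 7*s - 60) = (s^2 + 10*s + 21)/(s^2 + 9*s + 20)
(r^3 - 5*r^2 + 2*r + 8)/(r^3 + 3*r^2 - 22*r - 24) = (r - 2)/(r + 6)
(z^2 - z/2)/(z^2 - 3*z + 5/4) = 2*z/(2*z - 5)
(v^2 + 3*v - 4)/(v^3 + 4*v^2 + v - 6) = (v + 4)/(v^2 + 5*v + 6)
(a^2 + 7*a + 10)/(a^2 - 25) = (a + 2)/(a - 5)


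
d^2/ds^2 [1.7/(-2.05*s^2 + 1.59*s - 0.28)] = (14.2885*s^2 - 11.0823*s - 1.7*(4.1*s - 1.59)*(8.2*s - 3.18) + 1.9516)/(2.05*s^2 - 1.59*s + 0.28)^3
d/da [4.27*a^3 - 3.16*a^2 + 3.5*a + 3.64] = 12.81*a^2 - 6.32*a + 3.5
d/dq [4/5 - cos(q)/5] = sin(q)/5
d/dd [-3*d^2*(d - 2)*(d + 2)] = 12*d*(2 - d^2)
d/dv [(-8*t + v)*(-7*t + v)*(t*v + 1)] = 56*t^3 - 30*t^2*v + 3*t*v^2 - 15*t + 2*v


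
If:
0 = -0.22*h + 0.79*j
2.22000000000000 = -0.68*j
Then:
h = -11.72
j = -3.26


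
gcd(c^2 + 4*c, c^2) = c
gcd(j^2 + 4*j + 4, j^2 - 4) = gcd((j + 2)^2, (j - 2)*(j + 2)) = j + 2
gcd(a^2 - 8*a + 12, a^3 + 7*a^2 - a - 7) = 1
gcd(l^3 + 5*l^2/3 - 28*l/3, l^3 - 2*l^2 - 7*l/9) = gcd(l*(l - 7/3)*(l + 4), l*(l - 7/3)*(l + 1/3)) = l^2 - 7*l/3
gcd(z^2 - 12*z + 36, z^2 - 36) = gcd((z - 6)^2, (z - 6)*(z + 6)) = z - 6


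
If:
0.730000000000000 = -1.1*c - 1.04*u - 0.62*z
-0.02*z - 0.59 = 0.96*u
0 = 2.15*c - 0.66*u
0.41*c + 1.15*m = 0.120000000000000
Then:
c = -0.19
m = 0.17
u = -0.62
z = 0.20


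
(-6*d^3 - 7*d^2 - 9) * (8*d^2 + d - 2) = -48*d^5 - 62*d^4 + 5*d^3 - 58*d^2 - 9*d + 18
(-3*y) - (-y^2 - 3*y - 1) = y^2 + 1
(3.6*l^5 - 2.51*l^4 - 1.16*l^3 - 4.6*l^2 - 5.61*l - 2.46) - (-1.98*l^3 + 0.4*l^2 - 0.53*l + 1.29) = 3.6*l^5 - 2.51*l^4 + 0.82*l^3 - 5.0*l^2 - 5.08*l - 3.75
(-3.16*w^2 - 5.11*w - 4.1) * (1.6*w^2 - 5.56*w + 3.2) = -5.056*w^4 + 9.3936*w^3 + 11.7396*w^2 + 6.444*w - 13.12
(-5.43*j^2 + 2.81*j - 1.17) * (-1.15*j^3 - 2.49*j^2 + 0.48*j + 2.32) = 6.2445*j^5 + 10.2892*j^4 - 8.2578*j^3 - 8.3355*j^2 + 5.9576*j - 2.7144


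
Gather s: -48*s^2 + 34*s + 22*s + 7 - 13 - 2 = -48*s^2 + 56*s - 8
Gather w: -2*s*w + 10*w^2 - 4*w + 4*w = -2*s*w + 10*w^2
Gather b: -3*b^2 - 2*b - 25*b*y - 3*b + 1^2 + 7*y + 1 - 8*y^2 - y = -3*b^2 + b*(-25*y - 5) - 8*y^2 + 6*y + 2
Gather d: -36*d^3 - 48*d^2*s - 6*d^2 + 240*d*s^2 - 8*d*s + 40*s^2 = -36*d^3 + d^2*(-48*s - 6) + d*(240*s^2 - 8*s) + 40*s^2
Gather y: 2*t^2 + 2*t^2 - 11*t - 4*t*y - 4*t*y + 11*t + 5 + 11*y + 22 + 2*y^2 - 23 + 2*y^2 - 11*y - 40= 4*t^2 - 8*t*y + 4*y^2 - 36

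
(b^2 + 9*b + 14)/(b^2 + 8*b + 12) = (b + 7)/(b + 6)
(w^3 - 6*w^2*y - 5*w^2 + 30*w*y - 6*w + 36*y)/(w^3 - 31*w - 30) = (w - 6*y)/(w + 5)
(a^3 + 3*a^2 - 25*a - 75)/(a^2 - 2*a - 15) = a + 5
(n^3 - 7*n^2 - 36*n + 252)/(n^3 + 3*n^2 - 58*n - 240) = (n^2 - 13*n + 42)/(n^2 - 3*n - 40)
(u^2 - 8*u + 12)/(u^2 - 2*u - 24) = (u - 2)/(u + 4)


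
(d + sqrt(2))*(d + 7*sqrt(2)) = d^2 + 8*sqrt(2)*d + 14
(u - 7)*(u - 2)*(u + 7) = u^3 - 2*u^2 - 49*u + 98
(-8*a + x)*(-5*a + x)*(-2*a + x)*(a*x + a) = -80*a^4*x - 80*a^4 + 66*a^3*x^2 + 66*a^3*x - 15*a^2*x^3 - 15*a^2*x^2 + a*x^4 + a*x^3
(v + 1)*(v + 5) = v^2 + 6*v + 5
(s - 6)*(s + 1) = s^2 - 5*s - 6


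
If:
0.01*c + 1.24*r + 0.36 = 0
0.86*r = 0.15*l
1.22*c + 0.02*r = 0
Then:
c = 0.00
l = -1.66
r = -0.29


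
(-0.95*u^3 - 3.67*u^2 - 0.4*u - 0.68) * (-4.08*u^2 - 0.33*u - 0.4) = 3.876*u^5 + 15.2871*u^4 + 3.2231*u^3 + 4.3744*u^2 + 0.3844*u + 0.272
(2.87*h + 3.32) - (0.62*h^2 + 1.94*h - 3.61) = -0.62*h^2 + 0.93*h + 6.93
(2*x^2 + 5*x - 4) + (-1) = 2*x^2 + 5*x - 5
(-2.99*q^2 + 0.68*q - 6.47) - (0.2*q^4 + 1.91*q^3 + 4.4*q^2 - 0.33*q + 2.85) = -0.2*q^4 - 1.91*q^3 - 7.39*q^2 + 1.01*q - 9.32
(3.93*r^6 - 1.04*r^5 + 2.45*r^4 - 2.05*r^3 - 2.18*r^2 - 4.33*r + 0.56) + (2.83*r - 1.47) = 3.93*r^6 - 1.04*r^5 + 2.45*r^4 - 2.05*r^3 - 2.18*r^2 - 1.5*r - 0.91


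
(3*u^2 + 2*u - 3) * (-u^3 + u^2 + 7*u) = -3*u^5 + u^4 + 26*u^3 + 11*u^2 - 21*u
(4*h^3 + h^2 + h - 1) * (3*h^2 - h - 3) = 12*h^5 - h^4 - 10*h^3 - 7*h^2 - 2*h + 3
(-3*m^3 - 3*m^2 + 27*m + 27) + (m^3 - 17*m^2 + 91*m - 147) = -2*m^3 - 20*m^2 + 118*m - 120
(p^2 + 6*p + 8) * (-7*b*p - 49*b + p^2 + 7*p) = -7*b*p^3 - 91*b*p^2 - 350*b*p - 392*b + p^4 + 13*p^3 + 50*p^2 + 56*p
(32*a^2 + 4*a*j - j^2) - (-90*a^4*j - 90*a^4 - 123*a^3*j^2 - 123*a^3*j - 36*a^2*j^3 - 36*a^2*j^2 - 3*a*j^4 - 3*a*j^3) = 90*a^4*j + 90*a^4 + 123*a^3*j^2 + 123*a^3*j + 36*a^2*j^3 + 36*a^2*j^2 + 32*a^2 + 3*a*j^4 + 3*a*j^3 + 4*a*j - j^2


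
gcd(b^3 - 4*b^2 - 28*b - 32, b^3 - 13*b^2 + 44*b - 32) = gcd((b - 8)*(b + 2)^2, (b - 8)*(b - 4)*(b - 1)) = b - 8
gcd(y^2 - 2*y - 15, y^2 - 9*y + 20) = y - 5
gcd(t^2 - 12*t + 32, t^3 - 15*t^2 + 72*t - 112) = t - 4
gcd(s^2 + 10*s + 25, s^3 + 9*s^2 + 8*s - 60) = s + 5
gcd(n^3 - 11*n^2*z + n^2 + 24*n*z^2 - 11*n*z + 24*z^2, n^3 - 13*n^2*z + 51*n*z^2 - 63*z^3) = -n + 3*z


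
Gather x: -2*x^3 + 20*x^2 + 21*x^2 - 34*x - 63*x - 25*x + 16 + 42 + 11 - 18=-2*x^3 + 41*x^2 - 122*x + 51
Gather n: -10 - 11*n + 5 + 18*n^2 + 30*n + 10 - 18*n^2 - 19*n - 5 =0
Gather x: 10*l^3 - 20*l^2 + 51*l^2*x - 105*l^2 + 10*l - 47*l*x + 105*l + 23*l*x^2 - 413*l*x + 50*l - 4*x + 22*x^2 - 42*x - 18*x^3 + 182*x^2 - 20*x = 10*l^3 - 125*l^2 + 165*l - 18*x^3 + x^2*(23*l + 204) + x*(51*l^2 - 460*l - 66)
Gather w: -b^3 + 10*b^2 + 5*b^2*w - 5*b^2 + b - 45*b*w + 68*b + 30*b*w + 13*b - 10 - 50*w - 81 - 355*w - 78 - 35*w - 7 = -b^3 + 5*b^2 + 82*b + w*(5*b^2 - 15*b - 440) - 176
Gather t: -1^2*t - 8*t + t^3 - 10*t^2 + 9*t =t^3 - 10*t^2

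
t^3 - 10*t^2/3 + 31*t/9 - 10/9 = (t - 5/3)*(t - 1)*(t - 2/3)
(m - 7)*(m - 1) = m^2 - 8*m + 7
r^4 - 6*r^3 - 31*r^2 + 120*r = r*(r - 8)*(r - 3)*(r + 5)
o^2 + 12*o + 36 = (o + 6)^2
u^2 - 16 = (u - 4)*(u + 4)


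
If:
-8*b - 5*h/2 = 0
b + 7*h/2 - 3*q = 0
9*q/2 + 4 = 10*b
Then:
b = 40/253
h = -128/253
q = -136/253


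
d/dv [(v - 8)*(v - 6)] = 2*v - 14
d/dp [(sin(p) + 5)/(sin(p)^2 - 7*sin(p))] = (-cos(p) - 10/tan(p) + 35*cos(p)/sin(p)^2)/(sin(p) - 7)^2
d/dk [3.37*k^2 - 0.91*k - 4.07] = 6.74*k - 0.91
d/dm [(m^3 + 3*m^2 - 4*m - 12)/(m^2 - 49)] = (m^4 - 143*m^2 - 270*m + 196)/(m^4 - 98*m^2 + 2401)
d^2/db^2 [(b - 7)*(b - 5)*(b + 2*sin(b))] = -2*b^2*sin(b) + 24*b*sin(b) + 8*b*cos(b) + 6*b - 66*sin(b) - 48*cos(b) - 24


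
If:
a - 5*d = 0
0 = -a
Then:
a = 0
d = 0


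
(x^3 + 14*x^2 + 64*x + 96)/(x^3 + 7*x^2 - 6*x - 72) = (x + 4)/(x - 3)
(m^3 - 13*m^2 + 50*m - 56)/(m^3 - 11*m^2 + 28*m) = (m - 2)/m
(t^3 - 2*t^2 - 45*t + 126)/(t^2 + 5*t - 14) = (t^2 - 9*t + 18)/(t - 2)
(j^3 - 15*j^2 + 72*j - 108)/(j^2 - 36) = (j^2 - 9*j + 18)/(j + 6)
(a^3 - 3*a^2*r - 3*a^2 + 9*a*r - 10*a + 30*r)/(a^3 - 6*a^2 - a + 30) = (a - 3*r)/(a - 3)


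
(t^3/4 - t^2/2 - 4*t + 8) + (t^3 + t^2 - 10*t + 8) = 5*t^3/4 + t^2/2 - 14*t + 16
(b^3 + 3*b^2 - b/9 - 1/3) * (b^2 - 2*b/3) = b^5 + 7*b^4/3 - 19*b^3/9 - 7*b^2/27 + 2*b/9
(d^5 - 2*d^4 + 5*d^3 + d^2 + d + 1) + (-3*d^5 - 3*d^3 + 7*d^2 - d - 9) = -2*d^5 - 2*d^4 + 2*d^3 + 8*d^2 - 8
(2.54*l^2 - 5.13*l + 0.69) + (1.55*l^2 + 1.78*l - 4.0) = 4.09*l^2 - 3.35*l - 3.31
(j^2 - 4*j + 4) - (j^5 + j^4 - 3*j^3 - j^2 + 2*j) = -j^5 - j^4 + 3*j^3 + 2*j^2 - 6*j + 4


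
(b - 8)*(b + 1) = b^2 - 7*b - 8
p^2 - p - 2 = (p - 2)*(p + 1)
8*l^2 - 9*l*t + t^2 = (-8*l + t)*(-l + t)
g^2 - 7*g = g*(g - 7)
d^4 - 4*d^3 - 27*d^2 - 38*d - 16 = (d - 8)*(d + 1)^2*(d + 2)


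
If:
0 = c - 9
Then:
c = 9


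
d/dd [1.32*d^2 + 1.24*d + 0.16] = 2.64*d + 1.24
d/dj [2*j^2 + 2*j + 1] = 4*j + 2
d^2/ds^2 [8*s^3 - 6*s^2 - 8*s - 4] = 48*s - 12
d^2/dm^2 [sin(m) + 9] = -sin(m)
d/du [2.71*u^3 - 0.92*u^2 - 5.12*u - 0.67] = 8.13*u^2 - 1.84*u - 5.12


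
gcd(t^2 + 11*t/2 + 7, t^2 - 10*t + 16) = 1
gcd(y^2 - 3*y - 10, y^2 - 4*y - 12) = y + 2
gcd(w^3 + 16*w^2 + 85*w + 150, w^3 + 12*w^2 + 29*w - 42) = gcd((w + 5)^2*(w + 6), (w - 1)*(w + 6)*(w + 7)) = w + 6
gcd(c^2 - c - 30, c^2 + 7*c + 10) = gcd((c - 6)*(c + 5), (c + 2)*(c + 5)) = c + 5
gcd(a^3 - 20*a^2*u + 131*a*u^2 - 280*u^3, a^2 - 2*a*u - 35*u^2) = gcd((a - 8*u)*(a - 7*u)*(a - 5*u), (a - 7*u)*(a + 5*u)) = -a + 7*u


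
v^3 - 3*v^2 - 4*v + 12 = (v - 3)*(v - 2)*(v + 2)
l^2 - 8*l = l*(l - 8)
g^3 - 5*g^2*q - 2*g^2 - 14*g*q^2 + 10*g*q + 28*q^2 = (g - 2)*(g - 7*q)*(g + 2*q)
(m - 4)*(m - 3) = m^2 - 7*m + 12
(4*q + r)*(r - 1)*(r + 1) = 4*q*r^2 - 4*q + r^3 - r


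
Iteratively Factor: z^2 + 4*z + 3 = (z + 1)*(z + 3)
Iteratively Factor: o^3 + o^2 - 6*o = (o - 2)*(o^2 + 3*o) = o*(o - 2)*(o + 3)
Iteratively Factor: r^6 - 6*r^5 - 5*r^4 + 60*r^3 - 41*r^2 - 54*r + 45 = (r + 1)*(r^5 - 7*r^4 + 2*r^3 + 58*r^2 - 99*r + 45) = (r - 3)*(r + 1)*(r^4 - 4*r^3 - 10*r^2 + 28*r - 15) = (r - 5)*(r - 3)*(r + 1)*(r^3 + r^2 - 5*r + 3) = (r - 5)*(r - 3)*(r + 1)*(r + 3)*(r^2 - 2*r + 1) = (r - 5)*(r - 3)*(r - 1)*(r + 1)*(r + 3)*(r - 1)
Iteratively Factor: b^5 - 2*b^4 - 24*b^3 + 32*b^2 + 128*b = (b - 4)*(b^4 + 2*b^3 - 16*b^2 - 32*b) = (b - 4)*(b + 4)*(b^3 - 2*b^2 - 8*b) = b*(b - 4)*(b + 4)*(b^2 - 2*b - 8) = b*(b - 4)^2*(b + 4)*(b + 2)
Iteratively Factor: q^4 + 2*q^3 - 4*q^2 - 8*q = (q)*(q^3 + 2*q^2 - 4*q - 8) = q*(q - 2)*(q^2 + 4*q + 4) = q*(q - 2)*(q + 2)*(q + 2)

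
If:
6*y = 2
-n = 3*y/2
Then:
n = -1/2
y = 1/3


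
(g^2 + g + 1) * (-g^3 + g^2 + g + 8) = -g^5 + g^3 + 10*g^2 + 9*g + 8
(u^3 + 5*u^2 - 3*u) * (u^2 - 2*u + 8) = u^5 + 3*u^4 - 5*u^3 + 46*u^2 - 24*u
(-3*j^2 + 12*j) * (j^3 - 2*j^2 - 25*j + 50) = -3*j^5 + 18*j^4 + 51*j^3 - 450*j^2 + 600*j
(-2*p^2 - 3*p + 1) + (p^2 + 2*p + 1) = -p^2 - p + 2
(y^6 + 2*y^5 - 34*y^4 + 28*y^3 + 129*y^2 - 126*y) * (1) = y^6 + 2*y^5 - 34*y^4 + 28*y^3 + 129*y^2 - 126*y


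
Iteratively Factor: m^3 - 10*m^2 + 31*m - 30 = (m - 2)*(m^2 - 8*m + 15) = (m - 5)*(m - 2)*(m - 3)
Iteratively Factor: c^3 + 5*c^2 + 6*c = (c + 2)*(c^2 + 3*c) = c*(c + 2)*(c + 3)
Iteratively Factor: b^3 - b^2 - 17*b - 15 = (b + 1)*(b^2 - 2*b - 15) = (b - 5)*(b + 1)*(b + 3)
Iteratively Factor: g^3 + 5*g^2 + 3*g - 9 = (g - 1)*(g^2 + 6*g + 9) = (g - 1)*(g + 3)*(g + 3)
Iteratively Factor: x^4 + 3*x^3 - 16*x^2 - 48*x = (x + 3)*(x^3 - 16*x) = (x - 4)*(x + 3)*(x^2 + 4*x) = x*(x - 4)*(x + 3)*(x + 4)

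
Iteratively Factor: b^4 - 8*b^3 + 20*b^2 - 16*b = (b - 2)*(b^3 - 6*b^2 + 8*b) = (b - 4)*(b - 2)*(b^2 - 2*b) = (b - 4)*(b - 2)^2*(b)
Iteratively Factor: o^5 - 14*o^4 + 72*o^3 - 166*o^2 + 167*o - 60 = (o - 3)*(o^4 - 11*o^3 + 39*o^2 - 49*o + 20) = (o - 3)*(o - 1)*(o^3 - 10*o^2 + 29*o - 20) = (o - 3)*(o - 1)^2*(o^2 - 9*o + 20) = (o - 4)*(o - 3)*(o - 1)^2*(o - 5)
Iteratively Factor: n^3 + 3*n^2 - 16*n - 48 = (n - 4)*(n^2 + 7*n + 12) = (n - 4)*(n + 3)*(n + 4)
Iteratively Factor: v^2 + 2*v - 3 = (v + 3)*(v - 1)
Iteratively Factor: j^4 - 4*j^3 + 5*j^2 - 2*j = (j - 2)*(j^3 - 2*j^2 + j) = (j - 2)*(j - 1)*(j^2 - j) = j*(j - 2)*(j - 1)*(j - 1)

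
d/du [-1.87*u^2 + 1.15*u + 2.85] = 1.15 - 3.74*u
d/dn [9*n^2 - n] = 18*n - 1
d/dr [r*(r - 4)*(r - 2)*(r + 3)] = 4*r^3 - 9*r^2 - 20*r + 24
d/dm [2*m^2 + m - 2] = 4*m + 1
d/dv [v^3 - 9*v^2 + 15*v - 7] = 3*v^2 - 18*v + 15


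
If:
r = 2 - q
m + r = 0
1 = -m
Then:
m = -1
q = 1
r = 1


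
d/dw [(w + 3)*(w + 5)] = 2*w + 8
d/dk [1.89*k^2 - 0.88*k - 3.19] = 3.78*k - 0.88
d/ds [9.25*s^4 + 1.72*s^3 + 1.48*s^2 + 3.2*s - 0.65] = 37.0*s^3 + 5.16*s^2 + 2.96*s + 3.2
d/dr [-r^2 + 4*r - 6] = 4 - 2*r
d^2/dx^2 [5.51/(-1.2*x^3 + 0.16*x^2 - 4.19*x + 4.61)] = ((39.672*x - 1.7632)*(1.2*x^3 - 0.16*x^2 + 4.19*x - 4.61) - 5.51*(3.6*x^2 - 0.32*x + 4.19)*(7.2*x^2 - 0.64*x + 8.38))/(1.2*x^3 - 0.16*x^2 + 4.19*x - 4.61)^3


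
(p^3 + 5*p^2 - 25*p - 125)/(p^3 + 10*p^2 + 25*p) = (p - 5)/p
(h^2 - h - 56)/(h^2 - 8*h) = (h + 7)/h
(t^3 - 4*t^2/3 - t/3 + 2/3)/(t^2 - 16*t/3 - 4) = (t^2 - 2*t + 1)/(t - 6)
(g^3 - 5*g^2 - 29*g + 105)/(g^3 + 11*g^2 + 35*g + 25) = (g^2 - 10*g + 21)/(g^2 + 6*g + 5)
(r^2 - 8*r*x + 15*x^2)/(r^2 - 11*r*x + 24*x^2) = (-r + 5*x)/(-r + 8*x)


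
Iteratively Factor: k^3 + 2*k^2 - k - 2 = (k + 1)*(k^2 + k - 2) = (k + 1)*(k + 2)*(k - 1)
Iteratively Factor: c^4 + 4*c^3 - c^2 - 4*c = (c - 1)*(c^3 + 5*c^2 + 4*c) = c*(c - 1)*(c^2 + 5*c + 4) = c*(c - 1)*(c + 4)*(c + 1)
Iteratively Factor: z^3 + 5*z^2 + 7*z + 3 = (z + 1)*(z^2 + 4*z + 3) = (z + 1)*(z + 3)*(z + 1)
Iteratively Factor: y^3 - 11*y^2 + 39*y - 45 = (y - 3)*(y^2 - 8*y + 15) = (y - 5)*(y - 3)*(y - 3)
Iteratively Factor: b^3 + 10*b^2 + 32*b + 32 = (b + 2)*(b^2 + 8*b + 16) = (b + 2)*(b + 4)*(b + 4)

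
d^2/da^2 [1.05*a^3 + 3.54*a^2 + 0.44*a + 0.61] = 6.3*a + 7.08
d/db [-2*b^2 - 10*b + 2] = -4*b - 10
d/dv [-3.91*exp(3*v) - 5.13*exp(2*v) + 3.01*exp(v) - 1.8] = (-11.73*exp(2*v) - 10.26*exp(v) + 3.01)*exp(v)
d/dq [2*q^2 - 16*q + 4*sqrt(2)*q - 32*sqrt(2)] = 4*q - 16 + 4*sqrt(2)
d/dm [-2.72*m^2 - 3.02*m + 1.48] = -5.44*m - 3.02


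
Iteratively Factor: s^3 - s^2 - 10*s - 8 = (s - 4)*(s^2 + 3*s + 2) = (s - 4)*(s + 1)*(s + 2)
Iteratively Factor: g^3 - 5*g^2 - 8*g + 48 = (g + 3)*(g^2 - 8*g + 16) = (g - 4)*(g + 3)*(g - 4)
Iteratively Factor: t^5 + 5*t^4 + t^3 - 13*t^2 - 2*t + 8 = (t - 1)*(t^4 + 6*t^3 + 7*t^2 - 6*t - 8) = (t - 1)*(t + 2)*(t^3 + 4*t^2 - t - 4) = (t - 1)^2*(t + 2)*(t^2 + 5*t + 4) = (t - 1)^2*(t + 1)*(t + 2)*(t + 4)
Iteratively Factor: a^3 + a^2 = (a + 1)*(a^2) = a*(a + 1)*(a)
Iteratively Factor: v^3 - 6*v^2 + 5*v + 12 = (v + 1)*(v^2 - 7*v + 12) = (v - 4)*(v + 1)*(v - 3)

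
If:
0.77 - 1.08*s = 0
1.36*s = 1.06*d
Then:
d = 0.91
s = 0.71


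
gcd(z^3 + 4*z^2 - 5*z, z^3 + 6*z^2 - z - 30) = z + 5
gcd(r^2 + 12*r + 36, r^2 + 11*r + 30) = r + 6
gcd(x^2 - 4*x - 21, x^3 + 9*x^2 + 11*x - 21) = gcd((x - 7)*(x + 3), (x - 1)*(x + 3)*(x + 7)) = x + 3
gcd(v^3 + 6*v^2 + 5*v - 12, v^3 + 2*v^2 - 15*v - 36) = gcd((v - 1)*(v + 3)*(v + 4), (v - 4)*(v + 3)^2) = v + 3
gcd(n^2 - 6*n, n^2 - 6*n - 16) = 1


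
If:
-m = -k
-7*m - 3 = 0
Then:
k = -3/7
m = -3/7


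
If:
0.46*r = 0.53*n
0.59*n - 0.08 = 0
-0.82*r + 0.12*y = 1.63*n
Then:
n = 0.14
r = 0.16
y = 2.91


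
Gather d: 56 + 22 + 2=80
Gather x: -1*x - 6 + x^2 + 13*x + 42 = x^2 + 12*x + 36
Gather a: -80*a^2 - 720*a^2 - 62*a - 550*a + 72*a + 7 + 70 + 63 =-800*a^2 - 540*a + 140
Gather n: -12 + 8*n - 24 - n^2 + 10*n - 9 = -n^2 + 18*n - 45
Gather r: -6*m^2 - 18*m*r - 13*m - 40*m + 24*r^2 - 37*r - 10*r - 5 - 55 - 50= -6*m^2 - 53*m + 24*r^2 + r*(-18*m - 47) - 110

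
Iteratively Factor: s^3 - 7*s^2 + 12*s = (s - 3)*(s^2 - 4*s) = (s - 4)*(s - 3)*(s)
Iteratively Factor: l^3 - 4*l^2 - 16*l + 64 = (l + 4)*(l^2 - 8*l + 16) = (l - 4)*(l + 4)*(l - 4)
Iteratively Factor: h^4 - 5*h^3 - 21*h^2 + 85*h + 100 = (h - 5)*(h^3 - 21*h - 20) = (h - 5)*(h + 4)*(h^2 - 4*h - 5) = (h - 5)*(h + 1)*(h + 4)*(h - 5)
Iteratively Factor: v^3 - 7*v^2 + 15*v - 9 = (v - 3)*(v^2 - 4*v + 3) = (v - 3)*(v - 1)*(v - 3)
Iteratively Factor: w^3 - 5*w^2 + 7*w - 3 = (w - 1)*(w^2 - 4*w + 3) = (w - 3)*(w - 1)*(w - 1)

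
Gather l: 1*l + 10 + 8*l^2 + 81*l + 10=8*l^2 + 82*l + 20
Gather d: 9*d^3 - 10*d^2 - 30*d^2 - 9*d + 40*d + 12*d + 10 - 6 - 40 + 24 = 9*d^3 - 40*d^2 + 43*d - 12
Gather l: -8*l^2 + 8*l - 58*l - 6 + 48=-8*l^2 - 50*l + 42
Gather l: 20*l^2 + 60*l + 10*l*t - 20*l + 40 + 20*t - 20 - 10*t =20*l^2 + l*(10*t + 40) + 10*t + 20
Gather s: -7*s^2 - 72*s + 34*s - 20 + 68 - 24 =-7*s^2 - 38*s + 24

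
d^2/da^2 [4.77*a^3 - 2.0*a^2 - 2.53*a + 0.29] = 28.62*a - 4.0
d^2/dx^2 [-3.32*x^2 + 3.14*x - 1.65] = -6.64000000000000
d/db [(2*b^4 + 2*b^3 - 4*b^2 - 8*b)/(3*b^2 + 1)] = 2*(6*b^5 + 3*b^4 + 4*b^3 + 15*b^2 - 4*b - 4)/(9*b^4 + 6*b^2 + 1)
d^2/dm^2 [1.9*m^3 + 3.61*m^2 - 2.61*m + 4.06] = 11.4*m + 7.22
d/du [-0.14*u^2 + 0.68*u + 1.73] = 0.68 - 0.28*u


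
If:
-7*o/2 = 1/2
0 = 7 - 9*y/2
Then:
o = -1/7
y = 14/9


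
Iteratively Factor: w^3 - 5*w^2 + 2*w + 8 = (w + 1)*(w^2 - 6*w + 8) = (w - 2)*(w + 1)*(w - 4)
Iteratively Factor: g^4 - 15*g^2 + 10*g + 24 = (g + 1)*(g^3 - g^2 - 14*g + 24) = (g + 1)*(g + 4)*(g^2 - 5*g + 6) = (g - 2)*(g + 1)*(g + 4)*(g - 3)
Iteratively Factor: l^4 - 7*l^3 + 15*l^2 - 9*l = (l - 1)*(l^3 - 6*l^2 + 9*l) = (l - 3)*(l - 1)*(l^2 - 3*l) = l*(l - 3)*(l - 1)*(l - 3)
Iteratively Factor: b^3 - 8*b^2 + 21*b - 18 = (b - 2)*(b^2 - 6*b + 9) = (b - 3)*(b - 2)*(b - 3)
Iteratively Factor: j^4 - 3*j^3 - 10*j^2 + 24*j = (j - 2)*(j^3 - j^2 - 12*j) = j*(j - 2)*(j^2 - j - 12) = j*(j - 4)*(j - 2)*(j + 3)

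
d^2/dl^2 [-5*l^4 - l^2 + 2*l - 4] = -60*l^2 - 2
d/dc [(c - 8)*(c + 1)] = 2*c - 7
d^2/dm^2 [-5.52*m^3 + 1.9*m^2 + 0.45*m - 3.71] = 3.8 - 33.12*m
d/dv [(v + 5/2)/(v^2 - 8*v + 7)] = (v^2 - 8*v - (v - 4)*(2*v + 5) + 7)/(v^2 - 8*v + 7)^2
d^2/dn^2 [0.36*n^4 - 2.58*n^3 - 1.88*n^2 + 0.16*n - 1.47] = 4.32*n^2 - 15.48*n - 3.76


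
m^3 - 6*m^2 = m^2*(m - 6)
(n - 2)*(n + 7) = n^2 + 5*n - 14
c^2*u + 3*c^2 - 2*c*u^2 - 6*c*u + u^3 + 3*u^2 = (-c + u)^2*(u + 3)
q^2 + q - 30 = (q - 5)*(q + 6)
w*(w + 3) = w^2 + 3*w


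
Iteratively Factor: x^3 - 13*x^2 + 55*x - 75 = (x - 5)*(x^2 - 8*x + 15) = (x - 5)^2*(x - 3)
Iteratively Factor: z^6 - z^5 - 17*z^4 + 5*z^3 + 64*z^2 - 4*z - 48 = (z + 3)*(z^5 - 4*z^4 - 5*z^3 + 20*z^2 + 4*z - 16) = (z - 1)*(z + 3)*(z^4 - 3*z^3 - 8*z^2 + 12*z + 16) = (z - 4)*(z - 1)*(z + 3)*(z^3 + z^2 - 4*z - 4) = (z - 4)*(z - 1)*(z + 1)*(z + 3)*(z^2 - 4) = (z - 4)*(z - 2)*(z - 1)*(z + 1)*(z + 3)*(z + 2)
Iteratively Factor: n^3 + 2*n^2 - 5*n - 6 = (n - 2)*(n^2 + 4*n + 3) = (n - 2)*(n + 3)*(n + 1)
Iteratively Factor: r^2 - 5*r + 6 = (r - 3)*(r - 2)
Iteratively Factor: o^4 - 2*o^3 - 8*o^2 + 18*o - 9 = (o - 1)*(o^3 - o^2 - 9*o + 9) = (o - 1)*(o + 3)*(o^2 - 4*o + 3) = (o - 1)^2*(o + 3)*(o - 3)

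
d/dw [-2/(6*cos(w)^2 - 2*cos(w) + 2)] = (1 - 6*cos(w))*sin(w)/(3*sin(w)^2 + cos(w) - 4)^2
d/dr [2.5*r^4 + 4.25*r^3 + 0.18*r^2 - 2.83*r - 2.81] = 10.0*r^3 + 12.75*r^2 + 0.36*r - 2.83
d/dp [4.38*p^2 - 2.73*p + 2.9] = 8.76*p - 2.73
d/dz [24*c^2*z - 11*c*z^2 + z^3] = 24*c^2 - 22*c*z + 3*z^2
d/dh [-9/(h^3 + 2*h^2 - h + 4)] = 9*(3*h^2 + 4*h - 1)/(h^3 + 2*h^2 - h + 4)^2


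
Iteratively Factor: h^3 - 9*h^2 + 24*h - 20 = (h - 2)*(h^2 - 7*h + 10) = (h - 5)*(h - 2)*(h - 2)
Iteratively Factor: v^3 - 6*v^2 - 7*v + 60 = (v - 5)*(v^2 - v - 12) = (v - 5)*(v + 3)*(v - 4)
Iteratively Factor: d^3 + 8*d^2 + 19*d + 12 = (d + 1)*(d^2 + 7*d + 12) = (d + 1)*(d + 3)*(d + 4)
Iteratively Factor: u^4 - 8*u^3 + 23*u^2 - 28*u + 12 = (u - 2)*(u^3 - 6*u^2 + 11*u - 6) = (u - 2)*(u - 1)*(u^2 - 5*u + 6) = (u - 2)^2*(u - 1)*(u - 3)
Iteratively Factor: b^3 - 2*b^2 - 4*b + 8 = (b + 2)*(b^2 - 4*b + 4) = (b - 2)*(b + 2)*(b - 2)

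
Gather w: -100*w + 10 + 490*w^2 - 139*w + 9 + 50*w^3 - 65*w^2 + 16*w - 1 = 50*w^3 + 425*w^2 - 223*w + 18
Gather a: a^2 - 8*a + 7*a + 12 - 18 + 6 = a^2 - a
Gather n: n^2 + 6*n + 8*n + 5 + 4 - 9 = n^2 + 14*n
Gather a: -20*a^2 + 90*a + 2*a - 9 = -20*a^2 + 92*a - 9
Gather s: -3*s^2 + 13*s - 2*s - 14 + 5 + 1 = -3*s^2 + 11*s - 8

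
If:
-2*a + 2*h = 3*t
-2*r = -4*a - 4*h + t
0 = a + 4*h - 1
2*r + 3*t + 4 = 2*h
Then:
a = -29/11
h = 10/11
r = -51/11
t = 26/11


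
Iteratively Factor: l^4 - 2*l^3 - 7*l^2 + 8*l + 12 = (l - 3)*(l^3 + l^2 - 4*l - 4) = (l - 3)*(l - 2)*(l^2 + 3*l + 2) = (l - 3)*(l - 2)*(l + 2)*(l + 1)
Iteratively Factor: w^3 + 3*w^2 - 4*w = (w)*(w^2 + 3*w - 4) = w*(w - 1)*(w + 4)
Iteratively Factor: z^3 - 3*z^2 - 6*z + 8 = (z - 1)*(z^2 - 2*z - 8) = (z - 1)*(z + 2)*(z - 4)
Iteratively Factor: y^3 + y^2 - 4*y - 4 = (y + 2)*(y^2 - y - 2) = (y - 2)*(y + 2)*(y + 1)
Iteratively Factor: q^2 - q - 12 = (q + 3)*(q - 4)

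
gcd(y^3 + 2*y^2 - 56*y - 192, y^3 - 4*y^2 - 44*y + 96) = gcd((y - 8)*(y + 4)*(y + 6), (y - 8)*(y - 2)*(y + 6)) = y^2 - 2*y - 48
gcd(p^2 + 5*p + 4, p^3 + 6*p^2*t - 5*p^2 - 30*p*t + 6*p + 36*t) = 1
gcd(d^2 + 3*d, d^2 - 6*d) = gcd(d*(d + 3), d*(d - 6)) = d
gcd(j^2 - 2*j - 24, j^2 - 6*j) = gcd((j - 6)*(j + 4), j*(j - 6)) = j - 6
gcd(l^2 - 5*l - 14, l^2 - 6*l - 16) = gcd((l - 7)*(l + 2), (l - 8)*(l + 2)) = l + 2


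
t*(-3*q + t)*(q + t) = -3*q^2*t - 2*q*t^2 + t^3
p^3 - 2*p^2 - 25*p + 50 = (p - 5)*(p - 2)*(p + 5)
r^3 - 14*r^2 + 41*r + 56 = (r - 8)*(r - 7)*(r + 1)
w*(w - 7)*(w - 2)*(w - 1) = w^4 - 10*w^3 + 23*w^2 - 14*w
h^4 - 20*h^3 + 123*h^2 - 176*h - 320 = (h - 8)^2*(h - 5)*(h + 1)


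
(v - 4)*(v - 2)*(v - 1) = v^3 - 7*v^2 + 14*v - 8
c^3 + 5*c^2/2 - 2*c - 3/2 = (c - 1)*(c + 1/2)*(c + 3)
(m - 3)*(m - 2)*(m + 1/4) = m^3 - 19*m^2/4 + 19*m/4 + 3/2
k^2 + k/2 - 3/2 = (k - 1)*(k + 3/2)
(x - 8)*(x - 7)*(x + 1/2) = x^3 - 29*x^2/2 + 97*x/2 + 28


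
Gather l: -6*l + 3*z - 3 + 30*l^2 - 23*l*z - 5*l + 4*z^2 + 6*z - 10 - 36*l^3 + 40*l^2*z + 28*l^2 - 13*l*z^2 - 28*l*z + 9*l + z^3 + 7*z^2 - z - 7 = -36*l^3 + l^2*(40*z + 58) + l*(-13*z^2 - 51*z - 2) + z^3 + 11*z^2 + 8*z - 20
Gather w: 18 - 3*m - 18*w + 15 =-3*m - 18*w + 33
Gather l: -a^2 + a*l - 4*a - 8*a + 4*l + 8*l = -a^2 - 12*a + l*(a + 12)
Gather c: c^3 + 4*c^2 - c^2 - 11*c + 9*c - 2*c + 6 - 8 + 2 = c^3 + 3*c^2 - 4*c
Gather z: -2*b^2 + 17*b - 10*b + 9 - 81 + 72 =-2*b^2 + 7*b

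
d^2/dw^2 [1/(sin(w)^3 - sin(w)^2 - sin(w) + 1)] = (-7*sin(w) + 9*cos(w)^2 - 13)/((sin(w) - 1)*cos(w)^4)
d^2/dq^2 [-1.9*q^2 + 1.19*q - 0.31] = -3.80000000000000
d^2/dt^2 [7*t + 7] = 0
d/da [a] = 1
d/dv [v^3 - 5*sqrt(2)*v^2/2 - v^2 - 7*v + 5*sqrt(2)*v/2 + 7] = 3*v^2 - 5*sqrt(2)*v - 2*v - 7 + 5*sqrt(2)/2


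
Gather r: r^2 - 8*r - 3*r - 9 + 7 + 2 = r^2 - 11*r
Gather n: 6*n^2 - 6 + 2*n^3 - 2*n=2*n^3 + 6*n^2 - 2*n - 6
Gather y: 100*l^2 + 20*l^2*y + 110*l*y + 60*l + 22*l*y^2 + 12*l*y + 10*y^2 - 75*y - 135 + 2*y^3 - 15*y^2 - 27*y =100*l^2 + 60*l + 2*y^3 + y^2*(22*l - 5) + y*(20*l^2 + 122*l - 102) - 135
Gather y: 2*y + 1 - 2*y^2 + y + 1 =-2*y^2 + 3*y + 2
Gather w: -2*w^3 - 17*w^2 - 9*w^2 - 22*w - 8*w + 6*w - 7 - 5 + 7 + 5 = -2*w^3 - 26*w^2 - 24*w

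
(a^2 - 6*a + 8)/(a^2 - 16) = (a - 2)/(a + 4)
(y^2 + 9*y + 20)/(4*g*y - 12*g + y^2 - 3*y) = (y^2 + 9*y + 20)/(4*g*y - 12*g + y^2 - 3*y)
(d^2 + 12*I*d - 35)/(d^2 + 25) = (d + 7*I)/(d - 5*I)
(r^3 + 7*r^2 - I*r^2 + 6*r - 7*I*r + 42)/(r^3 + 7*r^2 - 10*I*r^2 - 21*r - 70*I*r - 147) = (r + 2*I)/(r - 7*I)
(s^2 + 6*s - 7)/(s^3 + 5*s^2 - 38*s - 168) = (s - 1)/(s^2 - 2*s - 24)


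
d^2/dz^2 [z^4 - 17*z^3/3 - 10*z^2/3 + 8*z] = 12*z^2 - 34*z - 20/3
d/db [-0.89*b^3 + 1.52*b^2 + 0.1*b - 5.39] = -2.67*b^2 + 3.04*b + 0.1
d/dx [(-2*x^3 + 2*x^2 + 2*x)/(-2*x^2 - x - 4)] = 2*(2*x^4 + 2*x^3 + 13*x^2 - 8*x - 4)/(4*x^4 + 4*x^3 + 17*x^2 + 8*x + 16)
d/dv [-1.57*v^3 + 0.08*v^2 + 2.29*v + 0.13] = -4.71*v^2 + 0.16*v + 2.29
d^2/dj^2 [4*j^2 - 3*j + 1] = 8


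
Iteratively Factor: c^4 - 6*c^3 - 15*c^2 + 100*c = (c - 5)*(c^3 - c^2 - 20*c) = c*(c - 5)*(c^2 - c - 20) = c*(c - 5)*(c + 4)*(c - 5)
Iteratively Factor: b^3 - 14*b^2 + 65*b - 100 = (b - 5)*(b^2 - 9*b + 20) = (b - 5)^2*(b - 4)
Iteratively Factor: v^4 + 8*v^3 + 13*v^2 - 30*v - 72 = (v + 3)*(v^3 + 5*v^2 - 2*v - 24) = (v - 2)*(v + 3)*(v^2 + 7*v + 12) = (v - 2)*(v + 3)^2*(v + 4)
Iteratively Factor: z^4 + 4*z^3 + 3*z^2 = (z)*(z^3 + 4*z^2 + 3*z) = z^2*(z^2 + 4*z + 3) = z^2*(z + 3)*(z + 1)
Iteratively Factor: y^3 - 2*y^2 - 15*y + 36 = (y + 4)*(y^2 - 6*y + 9) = (y - 3)*(y + 4)*(y - 3)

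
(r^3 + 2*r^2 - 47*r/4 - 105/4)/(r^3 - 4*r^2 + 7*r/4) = (2*r^2 + 11*r + 15)/(r*(2*r - 1))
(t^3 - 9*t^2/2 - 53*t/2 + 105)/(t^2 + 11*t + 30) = (t^2 - 19*t/2 + 21)/(t + 6)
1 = 1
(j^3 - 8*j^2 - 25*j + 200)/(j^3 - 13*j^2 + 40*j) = (j + 5)/j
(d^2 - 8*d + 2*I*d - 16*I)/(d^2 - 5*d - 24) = (d + 2*I)/(d + 3)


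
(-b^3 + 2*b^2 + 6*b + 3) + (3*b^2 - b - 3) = -b^3 + 5*b^2 + 5*b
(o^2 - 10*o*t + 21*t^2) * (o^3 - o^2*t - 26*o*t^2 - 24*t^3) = o^5 - 11*o^4*t + 5*o^3*t^2 + 215*o^2*t^3 - 306*o*t^4 - 504*t^5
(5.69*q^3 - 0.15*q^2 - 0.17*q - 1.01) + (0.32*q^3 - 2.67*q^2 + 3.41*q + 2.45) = 6.01*q^3 - 2.82*q^2 + 3.24*q + 1.44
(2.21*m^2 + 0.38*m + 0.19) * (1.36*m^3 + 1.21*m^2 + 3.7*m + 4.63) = 3.0056*m^5 + 3.1909*m^4 + 8.8952*m^3 + 11.8682*m^2 + 2.4624*m + 0.8797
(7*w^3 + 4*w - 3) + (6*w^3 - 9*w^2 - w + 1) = 13*w^3 - 9*w^2 + 3*w - 2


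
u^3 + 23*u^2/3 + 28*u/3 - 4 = (u - 1/3)*(u + 2)*(u + 6)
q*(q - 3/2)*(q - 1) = q^3 - 5*q^2/2 + 3*q/2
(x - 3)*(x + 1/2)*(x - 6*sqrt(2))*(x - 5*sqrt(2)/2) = x^4 - 17*sqrt(2)*x^3/2 - 5*x^3/2 + 57*x^2/2 + 85*sqrt(2)*x^2/4 - 75*x + 51*sqrt(2)*x/4 - 45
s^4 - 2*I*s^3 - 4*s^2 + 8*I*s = s*(s - 2)*(s + 2)*(s - 2*I)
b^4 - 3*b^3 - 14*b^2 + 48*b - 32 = (b - 4)*(b - 2)*(b - 1)*(b + 4)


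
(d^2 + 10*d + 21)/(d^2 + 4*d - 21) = (d + 3)/(d - 3)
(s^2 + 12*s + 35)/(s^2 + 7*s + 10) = (s + 7)/(s + 2)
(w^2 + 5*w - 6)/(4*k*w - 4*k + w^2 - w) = (w + 6)/(4*k + w)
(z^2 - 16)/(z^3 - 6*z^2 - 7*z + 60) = (z + 4)/(z^2 - 2*z - 15)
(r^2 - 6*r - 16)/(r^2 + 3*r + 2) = (r - 8)/(r + 1)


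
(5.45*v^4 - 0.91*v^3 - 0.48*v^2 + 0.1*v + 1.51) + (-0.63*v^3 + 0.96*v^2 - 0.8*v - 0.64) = 5.45*v^4 - 1.54*v^3 + 0.48*v^2 - 0.7*v + 0.87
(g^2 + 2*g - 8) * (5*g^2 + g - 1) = 5*g^4 + 11*g^3 - 39*g^2 - 10*g + 8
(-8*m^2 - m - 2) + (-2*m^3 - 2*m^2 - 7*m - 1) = -2*m^3 - 10*m^2 - 8*m - 3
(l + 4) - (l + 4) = 0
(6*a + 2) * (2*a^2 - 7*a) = 12*a^3 - 38*a^2 - 14*a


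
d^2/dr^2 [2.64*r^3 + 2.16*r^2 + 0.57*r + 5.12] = 15.84*r + 4.32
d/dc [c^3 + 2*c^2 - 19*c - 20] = 3*c^2 + 4*c - 19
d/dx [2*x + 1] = 2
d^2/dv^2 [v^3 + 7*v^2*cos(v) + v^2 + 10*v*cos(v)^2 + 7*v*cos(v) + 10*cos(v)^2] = -7*v^2*cos(v) - 28*v*sin(v) - 7*v*cos(v) - 20*v*cos(2*v) + 6*v - 20*sqrt(2)*sin(2*v + pi/4) + 14*sqrt(2)*cos(v + pi/4) + 2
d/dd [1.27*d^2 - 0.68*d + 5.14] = 2.54*d - 0.68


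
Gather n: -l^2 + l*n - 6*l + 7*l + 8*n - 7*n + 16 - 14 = -l^2 + l + n*(l + 1) + 2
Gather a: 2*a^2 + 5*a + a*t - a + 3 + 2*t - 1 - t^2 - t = 2*a^2 + a*(t + 4) - t^2 + t + 2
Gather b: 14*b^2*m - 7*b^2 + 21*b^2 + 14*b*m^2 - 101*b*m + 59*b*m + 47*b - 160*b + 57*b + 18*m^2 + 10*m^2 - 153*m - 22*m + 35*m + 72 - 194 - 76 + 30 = b^2*(14*m + 14) + b*(14*m^2 - 42*m - 56) + 28*m^2 - 140*m - 168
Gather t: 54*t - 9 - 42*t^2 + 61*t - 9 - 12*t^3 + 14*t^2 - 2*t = -12*t^3 - 28*t^2 + 113*t - 18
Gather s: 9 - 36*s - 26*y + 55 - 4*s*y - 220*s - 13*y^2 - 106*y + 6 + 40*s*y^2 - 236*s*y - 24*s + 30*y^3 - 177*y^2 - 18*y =s*(40*y^2 - 240*y - 280) + 30*y^3 - 190*y^2 - 150*y + 70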